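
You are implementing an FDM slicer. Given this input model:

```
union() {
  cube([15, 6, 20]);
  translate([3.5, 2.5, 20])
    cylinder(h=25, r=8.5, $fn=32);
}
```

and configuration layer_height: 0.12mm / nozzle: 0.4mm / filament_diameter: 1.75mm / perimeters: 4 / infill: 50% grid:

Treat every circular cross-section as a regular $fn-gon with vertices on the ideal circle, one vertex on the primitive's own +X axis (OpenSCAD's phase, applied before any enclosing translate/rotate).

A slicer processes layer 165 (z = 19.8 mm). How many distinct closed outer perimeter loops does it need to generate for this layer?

At z = 19.8 mm: the cube is present — its section is the full 15×6 rectangle; the cylinder at (3.5, 2.5) is absent (z outside [20, 45]); Combining (union): only the 15×6 cube is present, so the union is just that shape — 1 connected region. The result has 1 disconnected region.

1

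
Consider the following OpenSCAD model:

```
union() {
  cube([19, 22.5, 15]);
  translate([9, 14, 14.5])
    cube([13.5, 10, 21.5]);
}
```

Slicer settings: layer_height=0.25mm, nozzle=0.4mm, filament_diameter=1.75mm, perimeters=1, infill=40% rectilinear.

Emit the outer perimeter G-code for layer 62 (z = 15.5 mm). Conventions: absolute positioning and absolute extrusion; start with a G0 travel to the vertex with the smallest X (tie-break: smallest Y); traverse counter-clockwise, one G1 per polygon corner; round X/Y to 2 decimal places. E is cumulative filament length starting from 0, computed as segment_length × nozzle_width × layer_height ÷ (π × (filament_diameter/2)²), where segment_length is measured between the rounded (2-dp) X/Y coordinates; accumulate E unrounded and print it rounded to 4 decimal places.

G0 X9.00 Y14.00 Z15.50
G1 X22.50 Y14.00 E0.5613
G1 X22.50 Y24.00 E0.9770
G1 X9.00 Y24.00 E1.5383
G1 X9.00 Y14.00 E1.9540

At z = 15.5 mm: the cube does not reach this height (z outside [0, 15]); the cube at (9, 14) (footprint 13.5×10) is included at this height; Taking the union: only the 13.5×10 cube at (9, 14) is present, so the union is just that shape — 1 connected region. The outline is a single polygon with 4 vertices. Extrusion per mm of travel: 0.4 × 0.25 / (π × 0.875²) = 0.041575. Accumulating E over each segment gives final E = 1.9540.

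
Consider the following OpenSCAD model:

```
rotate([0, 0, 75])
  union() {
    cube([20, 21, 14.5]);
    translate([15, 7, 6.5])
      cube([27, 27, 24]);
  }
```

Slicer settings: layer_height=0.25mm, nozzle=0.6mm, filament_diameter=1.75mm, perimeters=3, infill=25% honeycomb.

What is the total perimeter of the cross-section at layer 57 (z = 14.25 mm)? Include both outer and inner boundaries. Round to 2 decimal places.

152.00 mm

At z = 14.25 mm: the cube is present — its section is the full 20×21 rectangle (perimeter 82.00 mm); the cube at (15, 7) is present — its section is the full 27×27 rectangle (perimeter 108.00 mm); Merging all regions: the regions partially overlap (shared area 70.00 mm²), so the edge portions inside another operand are dropped and the merged outline is re-measured after clipping — boundary = 152.00 mm; (whole slice rotated 75° about Z — lengths, areas and connectivity unchanged). Overall, the cross-section is a single solid region. Total boundary length (outer) = 152.00 mm.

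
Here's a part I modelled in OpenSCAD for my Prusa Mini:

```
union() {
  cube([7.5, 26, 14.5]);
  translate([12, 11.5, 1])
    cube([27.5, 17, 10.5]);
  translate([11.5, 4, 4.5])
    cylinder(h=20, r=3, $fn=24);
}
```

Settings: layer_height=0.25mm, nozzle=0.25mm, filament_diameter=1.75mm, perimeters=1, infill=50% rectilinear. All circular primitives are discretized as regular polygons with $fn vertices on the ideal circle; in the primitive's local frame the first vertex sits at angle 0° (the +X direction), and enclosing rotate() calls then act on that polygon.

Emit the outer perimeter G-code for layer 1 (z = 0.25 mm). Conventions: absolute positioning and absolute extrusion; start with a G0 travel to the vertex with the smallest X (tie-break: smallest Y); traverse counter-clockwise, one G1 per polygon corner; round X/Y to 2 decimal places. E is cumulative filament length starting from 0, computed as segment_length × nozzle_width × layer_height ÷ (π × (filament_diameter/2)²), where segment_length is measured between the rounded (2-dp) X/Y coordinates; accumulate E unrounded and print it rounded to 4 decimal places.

G0 X0.00 Y0.00 Z0.25
G1 X7.50 Y0.00 E0.1949
G1 X7.50 Y26.00 E0.8705
G1 X0.00 Y26.00 E1.0654
G1 X0.00 Y0.00 E1.7410

At z = 0.25 mm: the 7.5×26 cube contributes its full rectangle; the cube at (12, 11.5) does not reach this height (z outside [1, 11.5]); the cylinder at (11.5, 4) is absent (z outside [4.5, 24.5]); Merging all regions: only the 7.5×26 cube is present, so the union is just that shape — 1 connected region. The outline is a single polygon with 4 vertices. Extrusion per mm of travel: 0.25 × 0.25 / (π × 0.875²) = 0.025984. Accumulating E over each segment gives final E = 1.7410.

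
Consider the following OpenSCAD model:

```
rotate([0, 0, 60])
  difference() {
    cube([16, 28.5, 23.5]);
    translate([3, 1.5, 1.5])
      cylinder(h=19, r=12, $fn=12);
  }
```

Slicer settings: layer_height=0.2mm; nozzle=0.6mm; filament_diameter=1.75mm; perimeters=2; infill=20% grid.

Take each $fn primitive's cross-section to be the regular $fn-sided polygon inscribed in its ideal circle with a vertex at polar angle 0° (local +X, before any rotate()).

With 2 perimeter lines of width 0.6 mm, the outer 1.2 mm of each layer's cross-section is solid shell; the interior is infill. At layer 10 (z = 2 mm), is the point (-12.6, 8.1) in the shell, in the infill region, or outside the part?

shell

At z = 2 mm: the cube is present — its section is the full 16×28.5 rectangle; the r=12 cylinder at (3, 1.5) contributes a regular 12-gon of circumradius 12; After the difference (first − rest): starting from the 16×28.5 cube, the r=12 cylinder at (3, 1.5) partially overlaps it — only the 164.99 mm² overlap (of its 432.00 mm²) is removed, clipping the outline — 1 connected region; (whole slice rotated 60° about Z — lengths, areas and connectivity unchanged). Overall, the cross-section is a single solid region. Undo the 60° rotation: the query point maps to (0.715, 14.962) in the un-rotated model frame. The nearest boundary edge runs (0.00, 12.70)→(0.00, 28.50); distance from the point to it = 0.71 mm. The point is inside the cross-section, 0.71 mm from the nearest boundary — within the 1.2 mm shell band (2 × 0.6).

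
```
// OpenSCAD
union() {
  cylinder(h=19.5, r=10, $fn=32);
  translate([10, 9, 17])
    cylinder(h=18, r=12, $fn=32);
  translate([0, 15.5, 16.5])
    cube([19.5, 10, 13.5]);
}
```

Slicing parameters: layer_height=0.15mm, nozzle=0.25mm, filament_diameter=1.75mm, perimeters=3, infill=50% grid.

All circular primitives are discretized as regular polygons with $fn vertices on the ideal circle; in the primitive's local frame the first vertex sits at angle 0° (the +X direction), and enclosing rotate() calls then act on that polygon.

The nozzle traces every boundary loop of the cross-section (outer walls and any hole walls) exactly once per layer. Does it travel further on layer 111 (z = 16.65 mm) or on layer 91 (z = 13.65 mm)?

Layer 111 (z = 16.65): the r=10 cylinder contributes a regular 32-gon of circumradius 10 (perimeter = 2·32·10.000·sin(180°/32) = 62.73 mm); the cylinder at (10, 9) does not reach this height (z outside [17, 35]); the 19.5×10 cube at (0, 15.5) contributes its full rectangle (perimeter 59.00 mm); Merging all regions: the 2 present regions are separate (no shared area or edge), so areas and boundary lengths simply add and each stays a separate island — boundary = 121.73 mm. So its perimeter = 121.73 mm. Layer 91 (z = 13.65): the r=10 cylinder gives a regular 32-gon of circumradius 10 (constant along its height) (perimeter = 2·32·10.000·sin(180°/32) = 62.73 mm); the cylinder at (10, 9) is absent (z outside [17, 35]); the cube at (0, 15.5) is not intersected at this z (z outside [16.5, 30]); Merging all regions: only the r=10 cylinder is present, so the union is just that shape — boundary = 62.73 mm. So its perimeter = 62.73 mm. Layer 111 is larger (121.73 vs 62.73 mm).

layer 111 (z = 16.65 mm)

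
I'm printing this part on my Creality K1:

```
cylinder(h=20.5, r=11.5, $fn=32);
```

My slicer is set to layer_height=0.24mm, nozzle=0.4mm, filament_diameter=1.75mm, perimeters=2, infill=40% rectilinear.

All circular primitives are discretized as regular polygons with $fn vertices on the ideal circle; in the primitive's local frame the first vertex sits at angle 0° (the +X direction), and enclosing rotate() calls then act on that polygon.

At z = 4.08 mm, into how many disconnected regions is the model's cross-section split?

At z = 4.08 mm: the cylinder: section is a regular 32-gon, circumradius r=11.5. The result has 1 disconnected region.

1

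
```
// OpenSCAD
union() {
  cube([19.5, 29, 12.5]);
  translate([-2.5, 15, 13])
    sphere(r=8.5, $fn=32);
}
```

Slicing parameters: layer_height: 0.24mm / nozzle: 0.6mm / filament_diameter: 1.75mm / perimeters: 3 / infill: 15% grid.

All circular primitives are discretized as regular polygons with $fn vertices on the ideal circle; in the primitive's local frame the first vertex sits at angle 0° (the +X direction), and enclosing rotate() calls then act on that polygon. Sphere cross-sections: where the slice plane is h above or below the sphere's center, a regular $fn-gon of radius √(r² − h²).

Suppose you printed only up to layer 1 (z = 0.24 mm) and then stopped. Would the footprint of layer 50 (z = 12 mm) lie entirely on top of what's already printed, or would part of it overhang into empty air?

Compare the two slices. At z = 0.24: the 19.5×29 cube contributes its full rectangle (area 565.50 mm²); the sphere at (-2.5, 15) is not intersected at this z (|z−center|=12.760 > r=8.5); Combining (union): only the 19.5×29 cube is present, so the union is just that shape — area = 565.50 mm². At z = 12: the cube is present — its section is the full 19.5×29 rectangle (area 565.50 mm²); the sphere at (-2.5, 15): section is a regular 32-gon, circumradius = √(r²−h²) = √(8.5²−1²) = 8.441 (area = (32/2)·8.441²·sin(360°/32) = 222.40 mm²); Combining (union): the regions partially overlap — summed areas 787.90 mm² minus the doubly-counted overlap 69.76 mm² gives 718.14 mm² — area = 718.14 mm². Checking containment: at z = 12 the cross-section extends beyond the z = 0.24 cross-section by about 152.64 mm².

part overhangs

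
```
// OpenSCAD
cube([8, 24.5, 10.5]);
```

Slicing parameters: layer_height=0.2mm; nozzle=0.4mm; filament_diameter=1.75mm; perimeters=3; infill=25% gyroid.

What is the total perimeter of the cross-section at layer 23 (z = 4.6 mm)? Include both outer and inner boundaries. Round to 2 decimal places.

65.00 mm

At z = 4.6 mm: the cube is present — its section is the full 8×24.5 rectangle (perimeter 65.00 mm). Overall, the cross-section is a single solid region. Total boundary length (outer) = 65.00 mm.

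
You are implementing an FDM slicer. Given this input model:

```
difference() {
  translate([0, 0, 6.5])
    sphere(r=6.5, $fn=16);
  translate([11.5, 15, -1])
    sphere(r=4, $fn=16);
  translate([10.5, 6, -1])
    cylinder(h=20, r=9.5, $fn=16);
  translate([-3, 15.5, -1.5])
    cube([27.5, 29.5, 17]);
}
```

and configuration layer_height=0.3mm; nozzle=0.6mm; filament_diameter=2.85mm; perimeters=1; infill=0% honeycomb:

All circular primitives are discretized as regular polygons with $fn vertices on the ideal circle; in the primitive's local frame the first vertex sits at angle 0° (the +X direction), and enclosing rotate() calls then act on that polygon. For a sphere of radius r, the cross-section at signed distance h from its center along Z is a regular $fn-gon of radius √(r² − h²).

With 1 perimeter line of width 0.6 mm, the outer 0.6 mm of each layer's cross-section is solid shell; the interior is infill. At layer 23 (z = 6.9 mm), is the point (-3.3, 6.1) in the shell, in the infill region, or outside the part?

outside

At z = 6.9 mm: the r=6.5 sphere contributes a regular 16-gon of circumradius √(6.5²−0.4²) = 6.488; the sphere at (11.5, 15) does not reach this height (|z−center|=7.900 > r=4); the cylinder at (10.5, 6): section is a regular 16-gon, circumradius r=9.5; the cube at (-3, 15.5) is present — its section is the full 27.5×29.5 rectangle; After the difference (first − rest): starting from the r=6.5 sphere, the r=9.5 cylinder at (10.5, 6) partially overlaps it — only the 24.92 mm² overlap (of its 276.30 mm²) is removed, clipping the outline; the 27.5×29.5 cube at (-3, 15.5) misses the remaining region (no effect) — 1 connected region. Overall, the cross-section is a single solid region. The nearest boundary edge runs (-4.59, 4.59)→(-2.48, 5.99); distance from the point to it = 0.54 mm. The point is not inside any of the regions above, so it lies outside the cross-section (0.54 mm from the nearest boundary).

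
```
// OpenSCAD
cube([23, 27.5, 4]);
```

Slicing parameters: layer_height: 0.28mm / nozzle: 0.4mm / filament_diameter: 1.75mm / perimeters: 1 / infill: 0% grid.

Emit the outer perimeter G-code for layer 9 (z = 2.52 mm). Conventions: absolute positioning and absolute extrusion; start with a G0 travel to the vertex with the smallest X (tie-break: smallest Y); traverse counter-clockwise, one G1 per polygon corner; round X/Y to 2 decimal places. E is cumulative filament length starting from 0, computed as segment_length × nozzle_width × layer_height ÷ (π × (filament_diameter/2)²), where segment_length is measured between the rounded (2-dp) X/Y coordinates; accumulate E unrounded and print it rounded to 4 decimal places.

At z = 2.52 mm: the 23×27.5 cube contributes its full rectangle. The outline is a single polygon with 4 vertices. Extrusion per mm of travel: 0.4 × 0.28 / (π × 0.875²) = 0.046564. Accumulating E over each segment gives final E = 4.7030.

G0 X0.00 Y0.00 Z2.52
G1 X23.00 Y0.00 E1.0710
G1 X23.00 Y27.50 E2.3515
G1 X0.00 Y27.50 E3.4225
G1 X0.00 Y0.00 E4.7030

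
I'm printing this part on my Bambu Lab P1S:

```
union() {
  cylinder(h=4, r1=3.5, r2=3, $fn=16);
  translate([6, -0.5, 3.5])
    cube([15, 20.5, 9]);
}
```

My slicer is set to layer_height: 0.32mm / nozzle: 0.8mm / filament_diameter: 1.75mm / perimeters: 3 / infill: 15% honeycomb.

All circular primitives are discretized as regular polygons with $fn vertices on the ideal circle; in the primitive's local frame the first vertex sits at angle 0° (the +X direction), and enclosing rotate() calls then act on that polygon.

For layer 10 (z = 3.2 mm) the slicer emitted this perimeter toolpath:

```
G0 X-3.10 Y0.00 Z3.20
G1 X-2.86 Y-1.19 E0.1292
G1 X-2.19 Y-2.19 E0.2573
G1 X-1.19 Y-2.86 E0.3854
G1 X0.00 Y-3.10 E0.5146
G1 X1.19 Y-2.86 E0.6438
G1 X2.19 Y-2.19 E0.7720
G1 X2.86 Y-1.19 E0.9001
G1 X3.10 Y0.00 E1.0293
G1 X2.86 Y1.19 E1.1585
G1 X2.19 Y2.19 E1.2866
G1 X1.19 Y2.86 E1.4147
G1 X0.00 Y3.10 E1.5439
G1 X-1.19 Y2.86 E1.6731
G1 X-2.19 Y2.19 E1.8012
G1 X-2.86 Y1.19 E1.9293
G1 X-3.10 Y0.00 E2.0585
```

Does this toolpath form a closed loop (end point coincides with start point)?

Start point (G0): (-3.10, 0.00). End point (last G1): the path returns to the start — closed.

yes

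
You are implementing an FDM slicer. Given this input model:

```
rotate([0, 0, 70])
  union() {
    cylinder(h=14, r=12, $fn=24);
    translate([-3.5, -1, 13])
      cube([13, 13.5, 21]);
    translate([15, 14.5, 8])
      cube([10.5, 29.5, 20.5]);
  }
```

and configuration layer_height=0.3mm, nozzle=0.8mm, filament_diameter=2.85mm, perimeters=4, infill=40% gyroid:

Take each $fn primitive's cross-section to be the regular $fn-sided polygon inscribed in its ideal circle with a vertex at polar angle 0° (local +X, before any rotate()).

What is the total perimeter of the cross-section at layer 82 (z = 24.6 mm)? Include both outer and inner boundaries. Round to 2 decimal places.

133.00 mm

At z = 24.6 mm: the cylinder is not intersected at this z (z outside [0, 14]); the cube at (-3.5, -1) (footprint 13×13.5) is included at this height (perimeter 53.00 mm); the cube at (15, 14.5) (footprint 10.5×29.5) is included at this height (perimeter 80.00 mm); Combining (union): the 2 present regions are separate (no shared area or edge), so areas and boundary lengths simply add and each stays a separate island — boundary = 133.00 mm; (whole slice rotated 70° about Z — lengths, areas and connectivity unchanged). Overall, the cross-section has 2 separate islands. Total boundary length (outer) = 133.00 mm.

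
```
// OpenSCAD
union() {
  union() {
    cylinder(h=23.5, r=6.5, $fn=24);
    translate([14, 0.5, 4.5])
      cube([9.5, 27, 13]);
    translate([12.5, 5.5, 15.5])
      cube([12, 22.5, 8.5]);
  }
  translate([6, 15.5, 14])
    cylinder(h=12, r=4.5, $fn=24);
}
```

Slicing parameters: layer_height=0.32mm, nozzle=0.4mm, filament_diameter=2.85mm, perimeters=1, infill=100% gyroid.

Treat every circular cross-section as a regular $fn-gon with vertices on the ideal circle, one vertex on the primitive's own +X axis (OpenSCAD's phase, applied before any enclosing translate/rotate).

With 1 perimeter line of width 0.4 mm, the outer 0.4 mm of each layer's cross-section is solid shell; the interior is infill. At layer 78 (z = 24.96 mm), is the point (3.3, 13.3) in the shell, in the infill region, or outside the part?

At z = 24.96 mm: the cylinder does not reach this height (z outside [0, 23.5]); the cube at (14, 0.5) is not intersected at this z (z outside [4.5, 17.5]); the cube at (12.5, 5.5) is absent (z outside [15.5, 24]); Merging all regions: nothing is present at this height; the cylinder at (6, 15.5): section is a regular 24-gon, circumradius r=4.5; Merging all regions: only the r=4.5 cylinder at (6, 15.5) is present, so the union is just that shape — 1 connected region. Overall, the cross-section is a single solid region. The nearest boundary edge runs (2.10, 13.25)→(2.82, 12.32); distance from the point to it = 0.98 mm. The point is inside the cross-section and 0.98 mm from the nearest boundary — more than the 0.4 mm shell width (1 × 0.4), so it's in the infill interior.

infill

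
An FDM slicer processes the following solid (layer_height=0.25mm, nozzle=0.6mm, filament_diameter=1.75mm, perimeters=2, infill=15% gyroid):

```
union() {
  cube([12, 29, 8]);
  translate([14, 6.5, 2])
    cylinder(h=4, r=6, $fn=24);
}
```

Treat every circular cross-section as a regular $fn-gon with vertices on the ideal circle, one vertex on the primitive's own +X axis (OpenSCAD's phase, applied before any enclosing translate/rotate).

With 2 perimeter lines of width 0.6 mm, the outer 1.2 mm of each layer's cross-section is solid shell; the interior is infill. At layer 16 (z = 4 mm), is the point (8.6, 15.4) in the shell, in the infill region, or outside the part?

infill

At z = 4 mm: the cube is present — its section is the full 12×29 rectangle; the r=6 cylinder at (14, 6.5) contributes a regular 24-gon of circumradius 6; Combining (union): the regions partially overlap (shared area 32.49 mm²), so overlapping operands fuse into one piece — 1 connected region. Overall, the cross-section is a single solid region. The nearest boundary edge runs (12.00, 29.00)→(12.00, 12.11); distance from the point to it = 3.40 mm. The point is inside the cross-section and 3.40 mm from the nearest boundary — more than the 1.2 mm shell width (2 × 0.6), so it's in the infill interior.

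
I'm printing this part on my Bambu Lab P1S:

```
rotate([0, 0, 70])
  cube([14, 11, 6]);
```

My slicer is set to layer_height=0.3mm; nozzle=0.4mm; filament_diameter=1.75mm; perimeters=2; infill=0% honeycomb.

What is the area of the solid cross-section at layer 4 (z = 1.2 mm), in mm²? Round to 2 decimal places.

At z = 1.2 mm: the cube is present — its section is the full 14×11 rectangle (area 154.00 mm²); (rotated 70° about Z; rotation is an isometry so areas/perimeters/island counts are preserved). Overall, the cross-section is a single solid region. Net area = 154.00 mm².

154.00 mm²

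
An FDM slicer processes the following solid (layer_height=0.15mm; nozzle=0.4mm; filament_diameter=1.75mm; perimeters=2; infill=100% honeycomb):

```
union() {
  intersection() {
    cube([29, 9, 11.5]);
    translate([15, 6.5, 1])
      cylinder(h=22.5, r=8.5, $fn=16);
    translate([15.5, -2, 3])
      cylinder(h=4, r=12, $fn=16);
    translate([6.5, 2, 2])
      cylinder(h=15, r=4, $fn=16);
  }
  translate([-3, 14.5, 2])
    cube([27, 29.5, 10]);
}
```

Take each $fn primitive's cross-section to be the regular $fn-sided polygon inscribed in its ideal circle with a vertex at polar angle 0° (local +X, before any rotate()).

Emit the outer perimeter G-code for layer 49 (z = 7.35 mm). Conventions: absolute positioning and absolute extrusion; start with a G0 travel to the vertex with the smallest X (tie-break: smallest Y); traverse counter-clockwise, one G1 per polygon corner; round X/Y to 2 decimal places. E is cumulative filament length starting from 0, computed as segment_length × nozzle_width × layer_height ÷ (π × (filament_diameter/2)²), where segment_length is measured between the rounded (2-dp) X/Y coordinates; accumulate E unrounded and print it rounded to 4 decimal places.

At z = 7.35 mm: the cube is present — its section is the full 29×9 rectangle; the r=8.5 cylinder at (15, 6.5) contributes a regular 16-gon of circumradius 8.5; the cylinder at (15.5, -2) is absent (z outside [3, 7]); the r=4 cylinder at (6.5, 2) gives a regular 16-gon of circumradius 4 (constant along its height); Taking the intersection: at least one operand is absent at this height, so nothing remains; the cube at (-3, 14.5) is present — its section is the full 27×29.5 rectangle; Merging all regions: only the 27×29.5 cube at (-3, 14.5) is present, so the union is just that shape — 1 connected region. The outline is a single polygon with 4 vertices. Extrusion per mm of travel: 0.4 × 0.15 / (π × 0.875²) = 0.024945. Accumulating E over each segment gives final E = 2.8188.

G0 X-3.00 Y14.50 Z7.35
G1 X24.00 Y14.50 E0.6735
G1 X24.00 Y44.00 E1.4094
G1 X-3.00 Y44.00 E2.0829
G1 X-3.00 Y14.50 E2.8188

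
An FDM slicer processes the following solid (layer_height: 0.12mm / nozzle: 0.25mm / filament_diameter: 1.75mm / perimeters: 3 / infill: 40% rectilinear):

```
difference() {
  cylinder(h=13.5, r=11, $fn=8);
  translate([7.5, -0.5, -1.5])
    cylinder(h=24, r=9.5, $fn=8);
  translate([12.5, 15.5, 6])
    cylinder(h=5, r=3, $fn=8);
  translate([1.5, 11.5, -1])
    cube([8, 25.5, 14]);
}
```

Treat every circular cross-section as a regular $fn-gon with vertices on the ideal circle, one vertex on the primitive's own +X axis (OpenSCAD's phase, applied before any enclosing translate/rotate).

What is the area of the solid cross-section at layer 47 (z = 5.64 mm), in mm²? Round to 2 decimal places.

At z = 5.64 mm: the r=11 cylinder gives a regular 8-gon of circumradius 11 (constant along its height) (area = (8/2)·11.000²·sin(360°/8) = 342.24 mm²); the cylinder at (7.5, -0.5): section is a regular 8-gon, circumradius r=9.5 (area = (8/2)·9.500²·sin(360°/8) = 255.27 mm²); the cylinder at (12.5, 15.5) is not intersected at this z (z outside [6, 11]); the cube at (1.5, 11.5) (footprint 8×25.5) is included at this height (area 204.00 mm²); Taking the first minus the rest: starting from the r=11 cylinder (342.24 mm²), the r=9.5 cylinder at (7.5, -0.5) partially overlaps it — only the 153.63 mm² overlap (of its 255.27 mm²) is removed, clipping the outline; the 8×25.5 cube at (1.5, 11.5) misses the remaining region (no effect) — area = 188.61 mm². Overall, the cross-section is a single solid region. Net area = 188.61 mm².

188.61 mm²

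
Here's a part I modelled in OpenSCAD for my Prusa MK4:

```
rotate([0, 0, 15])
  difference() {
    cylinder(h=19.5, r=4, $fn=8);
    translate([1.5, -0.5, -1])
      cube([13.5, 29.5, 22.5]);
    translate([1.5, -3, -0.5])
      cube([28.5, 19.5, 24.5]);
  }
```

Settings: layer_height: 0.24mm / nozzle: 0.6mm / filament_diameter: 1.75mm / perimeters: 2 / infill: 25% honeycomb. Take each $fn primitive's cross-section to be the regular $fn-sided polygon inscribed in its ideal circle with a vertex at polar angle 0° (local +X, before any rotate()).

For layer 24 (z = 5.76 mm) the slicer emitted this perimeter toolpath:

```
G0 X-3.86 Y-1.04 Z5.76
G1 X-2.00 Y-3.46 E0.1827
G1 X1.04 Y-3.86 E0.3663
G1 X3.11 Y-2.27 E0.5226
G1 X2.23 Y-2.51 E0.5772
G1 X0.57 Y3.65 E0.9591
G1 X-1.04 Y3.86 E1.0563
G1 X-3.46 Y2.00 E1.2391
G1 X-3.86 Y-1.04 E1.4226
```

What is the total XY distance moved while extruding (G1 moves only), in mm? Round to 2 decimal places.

23.76 mm

Sum the Euclidean lengths of each G1 segment: total = 23.76 mm.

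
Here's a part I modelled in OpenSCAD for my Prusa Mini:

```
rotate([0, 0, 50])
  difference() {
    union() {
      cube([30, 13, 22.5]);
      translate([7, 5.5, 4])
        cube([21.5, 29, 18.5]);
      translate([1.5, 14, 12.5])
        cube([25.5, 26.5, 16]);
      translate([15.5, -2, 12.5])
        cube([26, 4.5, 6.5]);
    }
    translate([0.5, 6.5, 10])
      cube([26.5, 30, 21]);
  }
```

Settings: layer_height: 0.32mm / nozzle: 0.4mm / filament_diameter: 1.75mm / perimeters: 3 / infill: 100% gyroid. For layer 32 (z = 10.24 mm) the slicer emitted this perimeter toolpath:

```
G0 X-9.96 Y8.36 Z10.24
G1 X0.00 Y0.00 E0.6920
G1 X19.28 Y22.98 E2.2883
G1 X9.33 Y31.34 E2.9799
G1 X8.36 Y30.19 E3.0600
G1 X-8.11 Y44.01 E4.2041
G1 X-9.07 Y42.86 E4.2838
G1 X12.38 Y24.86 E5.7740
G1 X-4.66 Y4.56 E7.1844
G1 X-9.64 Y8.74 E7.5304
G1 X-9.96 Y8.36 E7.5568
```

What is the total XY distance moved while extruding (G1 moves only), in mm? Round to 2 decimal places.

142.00 mm

Sum the Euclidean lengths of each G1 segment: total = 142.00 mm.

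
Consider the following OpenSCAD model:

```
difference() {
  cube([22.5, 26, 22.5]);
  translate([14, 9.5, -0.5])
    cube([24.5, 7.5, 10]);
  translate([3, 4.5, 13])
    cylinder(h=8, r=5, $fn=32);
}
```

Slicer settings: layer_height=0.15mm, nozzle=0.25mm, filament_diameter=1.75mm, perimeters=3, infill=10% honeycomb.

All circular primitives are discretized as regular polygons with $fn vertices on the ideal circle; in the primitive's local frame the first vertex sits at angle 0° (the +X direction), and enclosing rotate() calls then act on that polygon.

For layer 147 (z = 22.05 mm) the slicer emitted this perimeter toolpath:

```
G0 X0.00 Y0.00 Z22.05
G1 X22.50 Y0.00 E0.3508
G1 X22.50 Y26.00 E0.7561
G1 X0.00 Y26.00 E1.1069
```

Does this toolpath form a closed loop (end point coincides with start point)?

no

Start point (G0): (0.00, 0.00). End point (last G1): the path does not return to the start — open.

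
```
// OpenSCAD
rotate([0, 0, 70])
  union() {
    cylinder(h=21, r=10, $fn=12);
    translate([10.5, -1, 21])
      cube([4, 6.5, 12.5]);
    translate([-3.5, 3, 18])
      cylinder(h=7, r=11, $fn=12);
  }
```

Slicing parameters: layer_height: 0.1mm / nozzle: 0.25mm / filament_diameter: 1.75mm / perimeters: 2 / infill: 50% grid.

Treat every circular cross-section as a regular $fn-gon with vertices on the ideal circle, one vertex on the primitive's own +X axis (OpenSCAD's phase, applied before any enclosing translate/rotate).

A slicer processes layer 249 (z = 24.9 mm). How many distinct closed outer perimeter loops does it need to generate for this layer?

At z = 24.9 mm: the cylinder does not reach this height (z outside [0, 21]); the 4×6.5 cube at (10.5, -1) contributes its full rectangle; the r=11 cylinder at (-3.5, 3) contributes a regular 12-gon of circumradius 11; Combining (union): the 2 present regions are separate (no shared area or edge), so areas and boundary lengths simply add and each stays a separate island — 2 connected regions; (rotated 70° about Z; rotation is an isometry so areas/perimeters/island counts are preserved). The result has 2 disconnected regions.

2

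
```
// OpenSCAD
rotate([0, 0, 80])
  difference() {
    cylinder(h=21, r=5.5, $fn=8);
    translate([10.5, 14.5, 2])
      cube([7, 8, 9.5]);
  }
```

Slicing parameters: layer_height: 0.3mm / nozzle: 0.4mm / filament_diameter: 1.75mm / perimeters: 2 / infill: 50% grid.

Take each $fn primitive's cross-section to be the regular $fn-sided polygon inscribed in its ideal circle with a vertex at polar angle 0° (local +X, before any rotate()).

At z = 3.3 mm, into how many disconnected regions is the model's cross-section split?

At z = 3.3 mm: the cylinder: section is a regular 8-gon, circumradius r=5.5; the cube at (10.5, 14.5) (footprint 7×8) is included at this height; Subtracting the remaining from the first: starting from the r=5.5 cylinder, the 7×8 cube at (10.5, 14.5) misses the remaining region (no effect) — 1 connected region; (rotated 80° about Z; rotation is an isometry so areas/perimeters/island counts are preserved). The result has 1 disconnected region.

1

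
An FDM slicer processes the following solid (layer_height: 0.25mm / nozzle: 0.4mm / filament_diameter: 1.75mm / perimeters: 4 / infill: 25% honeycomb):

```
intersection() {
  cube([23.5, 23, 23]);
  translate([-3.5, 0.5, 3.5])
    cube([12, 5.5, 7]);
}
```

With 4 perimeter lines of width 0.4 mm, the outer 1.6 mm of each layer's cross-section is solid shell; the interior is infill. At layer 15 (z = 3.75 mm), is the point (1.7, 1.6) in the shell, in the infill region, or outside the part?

shell

At z = 3.75 mm: the cube is present — its section is the full 23.5×23 rectangle; the 12×5.5 cube at (-3.5, 0.5) contributes its full rectangle; Keeping only the common overlap: the 12×5.5 cube at (-3.5, 0.5) partially overlaps the 23.5×23 cube; clipping to the common part keeps 46.75 mm² — 1 connected region. Overall, the cross-section is a single solid region. The nearest boundary edge runs (8.50, 0.50)→(0.00, 0.50); distance from the point to it = 1.10 mm. The point is inside the cross-section, 1.10 mm from the nearest boundary — within the 1.6 mm shell band (4 × 0.4).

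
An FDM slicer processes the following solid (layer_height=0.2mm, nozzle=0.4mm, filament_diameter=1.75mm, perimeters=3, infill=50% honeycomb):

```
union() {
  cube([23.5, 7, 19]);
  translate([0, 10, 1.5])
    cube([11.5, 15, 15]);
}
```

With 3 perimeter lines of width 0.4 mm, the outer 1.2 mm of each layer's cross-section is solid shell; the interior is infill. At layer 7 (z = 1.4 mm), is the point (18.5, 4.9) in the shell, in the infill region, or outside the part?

At z = 1.4 mm: the cube (footprint 23.5×7) is included at this height; the cube at (0, 10) is not intersected at this z (z outside [1.5, 16.5]); Merging all regions: only the 23.5×7 cube is present, so the union is just that shape — 1 connected region. Overall, the cross-section is a single solid region. The nearest boundary edge runs (23.50, 7.00)→(0.00, 7.00); distance from the point to it = 2.10 mm. The point is inside the cross-section and 2.10 mm from the nearest boundary — more than the 1.2 mm shell width (3 × 0.4), so it's in the infill interior.

infill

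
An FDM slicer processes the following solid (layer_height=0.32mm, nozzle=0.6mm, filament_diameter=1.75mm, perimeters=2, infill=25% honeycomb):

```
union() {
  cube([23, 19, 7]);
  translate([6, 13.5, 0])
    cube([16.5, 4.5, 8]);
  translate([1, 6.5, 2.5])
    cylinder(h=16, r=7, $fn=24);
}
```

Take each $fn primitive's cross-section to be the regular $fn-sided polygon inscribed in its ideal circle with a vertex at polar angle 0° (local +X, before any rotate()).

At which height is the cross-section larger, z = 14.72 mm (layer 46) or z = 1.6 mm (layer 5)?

layer 5 (z = 1.6 mm)

Layer 46 (z = 14.72): the cube is not intersected at this z (z outside [0, 7]); the cube at (6, 13.5) does not reach this height (z outside [0, 8]); the cylinder at (1, 6.5): section is a regular 24-gon, circumradius r=7 (area = (24/2)·7.000²·sin(360°/24) = 152.19 mm²); Merging all regions: only the r=7 cylinder at (1, 6.5) is present, so the union is just that shape — area = 152.19 mm². So its area = 152.19 mm². Layer 5 (z = 1.6): the cube (footprint 23×19) is included at this height (area 437.00 mm²); the 16.5×4.5 cube at (6, 13.5) contributes its full rectangle (area 74.25 mm²); the cylinder at (1, 6.5) is not intersected at this z (z outside [2.5, 18.5]); Merging all regions: the 16.5×4.5 cube at (6, 13.5) lies entirely inside the 23×19 cube, so the union is just the 23×19 cube — area = 437.00 mm². So its area = 437.00 mm². Layer 5 is larger (437.00 vs 152.19 mm²).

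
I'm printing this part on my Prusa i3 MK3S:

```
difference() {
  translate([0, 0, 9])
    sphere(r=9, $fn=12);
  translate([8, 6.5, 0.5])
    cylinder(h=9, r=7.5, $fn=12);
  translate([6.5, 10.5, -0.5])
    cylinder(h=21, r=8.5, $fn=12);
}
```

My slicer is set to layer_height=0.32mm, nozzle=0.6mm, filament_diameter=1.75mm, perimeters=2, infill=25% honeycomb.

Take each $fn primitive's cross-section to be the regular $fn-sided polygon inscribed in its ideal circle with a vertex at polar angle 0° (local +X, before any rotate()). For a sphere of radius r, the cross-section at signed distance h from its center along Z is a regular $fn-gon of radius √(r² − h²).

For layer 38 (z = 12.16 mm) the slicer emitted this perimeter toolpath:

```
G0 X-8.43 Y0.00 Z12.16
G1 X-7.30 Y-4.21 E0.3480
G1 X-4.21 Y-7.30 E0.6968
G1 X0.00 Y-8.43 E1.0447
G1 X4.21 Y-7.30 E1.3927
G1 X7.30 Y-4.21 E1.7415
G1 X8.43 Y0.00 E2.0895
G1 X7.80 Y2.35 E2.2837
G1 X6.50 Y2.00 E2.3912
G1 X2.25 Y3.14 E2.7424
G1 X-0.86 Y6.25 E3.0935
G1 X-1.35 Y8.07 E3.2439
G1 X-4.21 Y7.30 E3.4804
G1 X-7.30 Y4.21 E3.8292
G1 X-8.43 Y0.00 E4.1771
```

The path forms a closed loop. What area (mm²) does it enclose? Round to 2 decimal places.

181.29 mm²

Apply the shoelace formula to the sequence of (X, Y) vertices; enclosed area = 181.29 mm².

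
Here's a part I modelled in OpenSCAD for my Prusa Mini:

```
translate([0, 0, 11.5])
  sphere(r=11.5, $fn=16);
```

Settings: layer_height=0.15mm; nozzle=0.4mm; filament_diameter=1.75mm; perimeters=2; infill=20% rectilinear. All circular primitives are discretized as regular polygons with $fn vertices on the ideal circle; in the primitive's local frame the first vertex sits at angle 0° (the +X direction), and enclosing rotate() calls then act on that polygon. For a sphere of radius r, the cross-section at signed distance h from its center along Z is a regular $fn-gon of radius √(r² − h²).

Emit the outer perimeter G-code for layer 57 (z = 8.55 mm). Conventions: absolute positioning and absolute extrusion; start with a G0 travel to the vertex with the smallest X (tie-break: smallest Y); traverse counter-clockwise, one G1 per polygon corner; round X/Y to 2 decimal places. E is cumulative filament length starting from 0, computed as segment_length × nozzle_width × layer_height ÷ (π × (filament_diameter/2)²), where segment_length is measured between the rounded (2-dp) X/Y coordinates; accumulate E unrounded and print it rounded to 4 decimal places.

At z = 8.55 mm: the r=11.5 sphere contributes a regular 16-gon of circumradius √(11.5²−2.95²) = 11.115. The outline is a single polygon with 16 vertices. Extrusion per mm of travel: 0.4 × 0.15 / (π × 0.875²) = 0.024945. Accumulating E over each segment gives final E = 1.7311.

G0 X-11.12 Y0.00 Z8.55
G1 X-10.27 Y-4.25 E0.1081
G1 X-7.86 Y-7.86 E0.2164
G1 X-4.25 Y-10.27 E0.3247
G1 X0.00 Y-11.12 E0.4328
G1 X4.25 Y-10.27 E0.5409
G1 X7.86 Y-7.86 E0.6492
G1 X10.27 Y-4.25 E0.7574
G1 X11.12 Y0.00 E0.8656
G1 X10.27 Y4.25 E0.9737
G1 X7.86 Y7.86 E1.0820
G1 X4.25 Y10.27 E1.1902
G1 X0.00 Y11.12 E1.2983
G1 X-4.25 Y10.27 E1.4065
G1 X-7.86 Y7.86 E1.5147
G1 X-10.27 Y4.25 E1.6230
G1 X-11.12 Y0.00 E1.7311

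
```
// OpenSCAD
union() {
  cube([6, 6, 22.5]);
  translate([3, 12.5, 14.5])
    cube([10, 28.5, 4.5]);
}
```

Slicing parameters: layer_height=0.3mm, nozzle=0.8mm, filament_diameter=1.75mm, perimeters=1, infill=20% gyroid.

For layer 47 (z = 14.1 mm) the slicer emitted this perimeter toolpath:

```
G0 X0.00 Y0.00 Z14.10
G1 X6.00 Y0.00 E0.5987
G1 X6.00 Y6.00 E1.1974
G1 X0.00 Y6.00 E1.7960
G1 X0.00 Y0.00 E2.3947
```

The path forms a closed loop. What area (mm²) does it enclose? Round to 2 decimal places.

36.00 mm²

Apply the shoelace formula to the sequence of (X, Y) vertices; enclosed area = 36.00 mm².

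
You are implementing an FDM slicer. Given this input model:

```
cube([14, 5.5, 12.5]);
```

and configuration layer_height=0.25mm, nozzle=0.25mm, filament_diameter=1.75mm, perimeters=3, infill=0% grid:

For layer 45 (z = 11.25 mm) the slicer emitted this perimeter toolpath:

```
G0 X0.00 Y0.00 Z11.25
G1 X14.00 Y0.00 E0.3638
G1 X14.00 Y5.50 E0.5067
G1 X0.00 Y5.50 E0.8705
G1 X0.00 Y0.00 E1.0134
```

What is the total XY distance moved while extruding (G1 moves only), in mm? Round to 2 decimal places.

39.00 mm

Sum the Euclidean lengths of each G1 segment: total = 39.00 mm.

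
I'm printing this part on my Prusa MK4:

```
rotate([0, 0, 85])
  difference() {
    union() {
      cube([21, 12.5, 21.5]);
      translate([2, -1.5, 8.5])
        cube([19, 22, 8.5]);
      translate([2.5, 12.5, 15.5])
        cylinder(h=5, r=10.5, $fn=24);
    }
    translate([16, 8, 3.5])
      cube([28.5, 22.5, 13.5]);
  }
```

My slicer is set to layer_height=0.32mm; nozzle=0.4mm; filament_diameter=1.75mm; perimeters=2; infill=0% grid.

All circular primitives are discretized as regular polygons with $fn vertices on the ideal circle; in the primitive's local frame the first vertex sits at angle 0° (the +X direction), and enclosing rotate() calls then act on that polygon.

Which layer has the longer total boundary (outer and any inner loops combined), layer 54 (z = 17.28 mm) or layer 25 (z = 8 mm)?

Layer 54 (z = 17.28): the cube is present — its section is the full 21×12.5 rectangle (perimeter 67.00 mm); the cube at (2, -1.5) is not intersected at this z (z outside [8.5, 17]); the r=10.5 cylinder at (2.5, 12.5) gives a regular 24-gon of circumradius 10.5 (constant along its height) (perimeter = 2·24·10.500·sin(180°/24) = 65.79 mm); Combining (union): the regions partially overlap (shared area 111.44 mm²), so the edge portions inside another operand are dropped and the merged outline is re-measured after clipping — boundary = 90.65 mm; the cube at (16, 8) does not reach this height (z outside [3.5, 17]); Subtracting the remaining from the first: none of the subtracted shapes is present at this height, so that combined region is unchanged — boundary = 90.65 mm; (whole slice rotated 85° about Z — lengths, areas and connectivity unchanged). So its perimeter = 90.65 mm. Layer 25 (z = 8): the cube (footprint 21×12.5) is included at this height (perimeter 67.00 mm); the cube at (2, -1.5) does not reach this height (z outside [8.5, 17]); the cylinder at (2.5, 12.5) is absent (z outside [15.5, 20.5]); Merging all regions: only the 21×12.5 cube is present, so the union is just that shape — boundary = 67.00 mm; the cube at (16, 8) (footprint 28.5×22.5) is included at this height (perimeter 102.00 mm); Subtracting the remaining from the first: starting from that combined region, the 28.5×22.5 cube at (16, 8) partially overlaps it — only the 22.50 mm² overlap (of its 641.25 mm²) is removed, clipping the outline — boundary = 67.00 mm; (rotated 85° about Z; rotation is an isometry so areas/perimeters/island counts are preserved). So its perimeter = 67.00 mm. Layer 54 is larger (90.65 vs 67.00 mm).

layer 54 (z = 17.28 mm)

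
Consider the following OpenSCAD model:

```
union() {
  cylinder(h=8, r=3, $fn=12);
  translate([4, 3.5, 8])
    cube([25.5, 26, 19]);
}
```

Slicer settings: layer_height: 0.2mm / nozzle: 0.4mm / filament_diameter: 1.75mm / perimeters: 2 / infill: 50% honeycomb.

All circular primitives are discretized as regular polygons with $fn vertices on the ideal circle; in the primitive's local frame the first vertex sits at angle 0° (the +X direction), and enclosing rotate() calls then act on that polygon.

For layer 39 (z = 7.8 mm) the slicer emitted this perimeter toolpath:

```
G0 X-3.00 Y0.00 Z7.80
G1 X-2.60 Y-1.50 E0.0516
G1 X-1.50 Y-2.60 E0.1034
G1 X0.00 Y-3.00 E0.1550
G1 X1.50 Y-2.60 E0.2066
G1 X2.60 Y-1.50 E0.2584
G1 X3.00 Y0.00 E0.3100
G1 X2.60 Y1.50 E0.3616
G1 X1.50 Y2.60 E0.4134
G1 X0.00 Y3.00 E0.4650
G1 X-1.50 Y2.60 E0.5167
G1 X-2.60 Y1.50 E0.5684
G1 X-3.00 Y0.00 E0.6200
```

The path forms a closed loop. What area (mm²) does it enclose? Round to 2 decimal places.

27.02 mm²

Apply the shoelace formula to the sequence of (X, Y) vertices; enclosed area = 27.02 mm².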